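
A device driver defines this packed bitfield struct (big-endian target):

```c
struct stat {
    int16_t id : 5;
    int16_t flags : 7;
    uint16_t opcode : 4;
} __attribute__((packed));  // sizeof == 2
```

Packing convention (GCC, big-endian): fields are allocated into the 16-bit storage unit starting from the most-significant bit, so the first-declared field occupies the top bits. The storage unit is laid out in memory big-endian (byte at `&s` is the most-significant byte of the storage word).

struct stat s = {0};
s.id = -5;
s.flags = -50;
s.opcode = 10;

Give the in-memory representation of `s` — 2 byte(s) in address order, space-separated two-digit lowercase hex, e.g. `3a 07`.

dc ea

id:5 = -5 → 0x1b << 11 → word 0xd800
flags:7 = -50 → 0x4e << 4 → word 0xdce0
opcode:4 = 10 → 0xa << 0 → word 0xdcea
word = 0xdcea → big-endian bytes:
  [0]=0xdc  [1]=0xea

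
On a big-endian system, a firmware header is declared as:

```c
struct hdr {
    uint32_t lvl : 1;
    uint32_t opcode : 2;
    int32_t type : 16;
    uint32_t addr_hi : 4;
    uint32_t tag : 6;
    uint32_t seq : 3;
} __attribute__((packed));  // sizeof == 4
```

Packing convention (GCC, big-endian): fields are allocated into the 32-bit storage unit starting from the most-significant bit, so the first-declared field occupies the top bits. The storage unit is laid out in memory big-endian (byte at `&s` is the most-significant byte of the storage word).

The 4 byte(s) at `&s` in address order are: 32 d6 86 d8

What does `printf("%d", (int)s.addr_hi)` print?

3

[0]=0x32 [1]=0xd6 [2]=0x86 [3]=0xd8 (big-endian) → word 0x32d686d8
lvl:1 @ bit 31 → (0x32d686d8>>31)&0x1 = 0x0
opcode:2 @ bit 29 → (0x32d686d8>>29)&0x3 = 0x1
type:16 @ bit 13 → (0x32d686d8>>13)&0xffff = 0x96b4
addr_hi:4 @ bit 9 → (0x32d686d8>>9)&0xf = 0x3  ←
tag:6 @ bit 3 → (0x32d686d8>>3)&0x3f = 0x1b
seq:3 @ bit 0 → (0x32d686d8>>0)&0x7 = 0x0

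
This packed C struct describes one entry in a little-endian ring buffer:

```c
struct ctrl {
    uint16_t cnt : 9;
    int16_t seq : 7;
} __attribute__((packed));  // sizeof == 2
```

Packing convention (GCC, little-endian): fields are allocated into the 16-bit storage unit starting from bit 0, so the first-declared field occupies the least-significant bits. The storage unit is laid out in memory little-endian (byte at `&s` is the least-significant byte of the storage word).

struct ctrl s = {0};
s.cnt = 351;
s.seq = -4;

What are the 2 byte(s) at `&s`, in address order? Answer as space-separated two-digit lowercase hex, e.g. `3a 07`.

5f f9

[0+:9] cnt=351 & 0x1ff = 0x15f; word=0x015f
[9+:7] seq=-4 & 0x7f = 0x7c; word=0xf95f
word = 0xf95f → little-endian bytes:
  [0]=0x5f  [1]=0xf9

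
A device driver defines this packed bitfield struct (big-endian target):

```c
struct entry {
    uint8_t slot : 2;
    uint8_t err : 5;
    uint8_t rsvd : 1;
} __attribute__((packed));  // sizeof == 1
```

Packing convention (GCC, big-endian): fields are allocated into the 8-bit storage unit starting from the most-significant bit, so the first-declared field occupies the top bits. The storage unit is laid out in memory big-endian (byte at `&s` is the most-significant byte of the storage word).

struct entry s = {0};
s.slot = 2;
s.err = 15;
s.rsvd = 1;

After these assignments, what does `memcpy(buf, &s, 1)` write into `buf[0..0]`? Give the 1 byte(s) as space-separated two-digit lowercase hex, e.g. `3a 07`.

9f

slot (2b) val=2 bits=0x2 at bit 6: 0x80
err (5b) val=15 bits=0xf at bit 1: 0x9e
rsvd (1b) val=1 bits=0x1 at bit 0: 0x9f
word = 0x9f → big-endian bytes:
  [0]=0x9f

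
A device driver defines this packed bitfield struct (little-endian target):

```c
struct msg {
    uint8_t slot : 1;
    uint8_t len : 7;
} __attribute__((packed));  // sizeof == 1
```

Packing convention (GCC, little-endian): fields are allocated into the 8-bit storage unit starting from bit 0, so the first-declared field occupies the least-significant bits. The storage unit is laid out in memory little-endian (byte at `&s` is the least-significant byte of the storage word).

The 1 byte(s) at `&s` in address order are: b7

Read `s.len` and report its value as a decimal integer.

91

[0]=0xb7 (little-endian) → word 0xb7
slot [0+:1] = (word>>0) & 0x1 = 1
len [1+:7] = (word>>1) & 0x7f = 91  ←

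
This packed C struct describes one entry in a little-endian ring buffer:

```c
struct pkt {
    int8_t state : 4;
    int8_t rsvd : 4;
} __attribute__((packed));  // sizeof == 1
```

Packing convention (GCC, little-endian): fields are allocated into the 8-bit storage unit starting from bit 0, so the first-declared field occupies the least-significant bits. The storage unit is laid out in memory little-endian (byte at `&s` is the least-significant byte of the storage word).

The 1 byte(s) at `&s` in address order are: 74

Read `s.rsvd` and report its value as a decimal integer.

7

[0]=0x74 (little-endian) → word 0x74
state [0+:4] = (word>>0) & 0xf = 4
rsvd [4+:4] = (word>>4) & 0xf = 7  ←
rsvd signed 4b, MSB=0: value = 7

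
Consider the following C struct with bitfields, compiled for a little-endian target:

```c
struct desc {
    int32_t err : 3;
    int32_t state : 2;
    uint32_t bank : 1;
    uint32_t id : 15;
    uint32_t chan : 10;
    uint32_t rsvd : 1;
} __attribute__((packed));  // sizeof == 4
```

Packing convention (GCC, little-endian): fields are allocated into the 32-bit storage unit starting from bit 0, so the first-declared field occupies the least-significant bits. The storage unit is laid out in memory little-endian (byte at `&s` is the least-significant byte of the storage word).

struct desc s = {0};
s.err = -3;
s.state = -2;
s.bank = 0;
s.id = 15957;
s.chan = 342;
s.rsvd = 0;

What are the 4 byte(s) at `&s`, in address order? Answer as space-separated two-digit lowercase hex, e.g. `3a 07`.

55 95 cf 2a

err:3 = -3 → 0x5 << 0 → word 0x00000005
state:2 = -2 → 0x2 << 3 → word 0x00000015
bank:1 = 0 → 0x0 << 5 → word 0x00000015
id:15 = 15957 → 0x3e55 << 6 → word 0x000f9555
chan:10 = 342 → 0x156 << 21 → word 0x2acf9555
rsvd:1 = 0 → 0x0 << 31 → word 0x2acf9555
word = 0x2acf9555 → little-endian bytes:
  [0]=0x55  [1]=0x95  [2]=0xcf  [3]=0x2a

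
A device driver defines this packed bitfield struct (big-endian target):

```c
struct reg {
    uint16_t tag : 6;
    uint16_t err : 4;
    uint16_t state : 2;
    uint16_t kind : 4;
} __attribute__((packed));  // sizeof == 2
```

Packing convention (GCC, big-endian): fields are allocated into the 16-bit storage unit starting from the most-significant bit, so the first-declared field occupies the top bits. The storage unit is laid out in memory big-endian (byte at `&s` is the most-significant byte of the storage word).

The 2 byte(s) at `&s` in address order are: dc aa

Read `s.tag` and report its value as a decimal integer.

55

[0]=0xdc [1]=0xaa (big-endian) → word 0xdcaa
tag:6 @ bit 10 → (0xdcaa>>10)&0x3f = 0x37  ←
err:4 @ bit 6 → (0xdcaa>>6)&0xf = 0x2
state:2 @ bit 4 → (0xdcaa>>4)&0x3 = 0x2
kind:4 @ bit 0 → (0xdcaa>>0)&0xf = 0xa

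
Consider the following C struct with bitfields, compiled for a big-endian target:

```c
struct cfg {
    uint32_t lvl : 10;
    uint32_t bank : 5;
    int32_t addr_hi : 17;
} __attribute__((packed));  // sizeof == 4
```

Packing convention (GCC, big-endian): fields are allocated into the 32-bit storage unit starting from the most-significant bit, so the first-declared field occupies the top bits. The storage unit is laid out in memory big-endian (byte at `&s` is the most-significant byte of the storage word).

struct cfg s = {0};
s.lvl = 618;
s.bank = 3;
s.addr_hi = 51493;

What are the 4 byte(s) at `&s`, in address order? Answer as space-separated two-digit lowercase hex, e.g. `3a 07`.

lvl (10b) val=618 bits=0x26a at bit 22: 0x9a800000
bank (5b) val=3 bits=0x3 at bit 17: 0x9a860000
addr_hi (17b) val=51493 bits=0xc925 at bit 0: 0x9a86c925
word = 0x9a86c925 → big-endian bytes:
  [0]=0x9a  [1]=0x86  [2]=0xc9  [3]=0x25

9a 86 c9 25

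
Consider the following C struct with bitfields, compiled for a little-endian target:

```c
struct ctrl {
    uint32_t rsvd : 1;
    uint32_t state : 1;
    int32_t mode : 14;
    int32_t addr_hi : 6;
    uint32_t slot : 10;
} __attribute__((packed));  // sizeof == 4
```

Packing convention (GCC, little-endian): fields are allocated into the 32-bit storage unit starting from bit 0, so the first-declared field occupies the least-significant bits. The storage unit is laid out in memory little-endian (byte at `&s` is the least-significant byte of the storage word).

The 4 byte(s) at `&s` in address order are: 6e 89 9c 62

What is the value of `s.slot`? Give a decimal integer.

394

[0]=0x6e [1]=0x89 [2]=0x9c [3]=0x62 (little-endian) → word 0x629c896e
rsvd:1 @ bit 0 → (0x629c896e>>0)&0x1 = 0x0
state:1 @ bit 1 → (0x629c896e>>1)&0x1 = 0x1
mode:14 @ bit 2 → (0x629c896e>>2)&0x3fff = 0x225b
addr_hi:6 @ bit 16 → (0x629c896e>>16)&0x3f = 0x1c
slot:10 @ bit 22 → (0x629c896e>>22)&0x3ff = 0x18a  ←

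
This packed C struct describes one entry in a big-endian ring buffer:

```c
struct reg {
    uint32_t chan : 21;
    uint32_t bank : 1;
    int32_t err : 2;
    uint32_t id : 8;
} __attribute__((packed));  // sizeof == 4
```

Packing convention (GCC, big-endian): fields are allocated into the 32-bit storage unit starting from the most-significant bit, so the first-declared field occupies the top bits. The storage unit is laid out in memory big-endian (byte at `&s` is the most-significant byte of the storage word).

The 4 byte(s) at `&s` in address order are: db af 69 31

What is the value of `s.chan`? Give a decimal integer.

[0]=0xdb [1]=0xaf [2]=0x69 [3]=0x31 (big-endian) → word 0xdbaf6931
chan:21 @ bit 11 → (0xdbaf6931>>11)&0x1fffff = 0x1b75ed  ←
bank:1 @ bit 10 → (0xdbaf6931>>10)&0x1 = 0x0
err:2 @ bit 8 → (0xdbaf6931>>8)&0x3 = 0x1
id:8 @ bit 0 → (0xdbaf6931>>0)&0xff = 0x31

1799661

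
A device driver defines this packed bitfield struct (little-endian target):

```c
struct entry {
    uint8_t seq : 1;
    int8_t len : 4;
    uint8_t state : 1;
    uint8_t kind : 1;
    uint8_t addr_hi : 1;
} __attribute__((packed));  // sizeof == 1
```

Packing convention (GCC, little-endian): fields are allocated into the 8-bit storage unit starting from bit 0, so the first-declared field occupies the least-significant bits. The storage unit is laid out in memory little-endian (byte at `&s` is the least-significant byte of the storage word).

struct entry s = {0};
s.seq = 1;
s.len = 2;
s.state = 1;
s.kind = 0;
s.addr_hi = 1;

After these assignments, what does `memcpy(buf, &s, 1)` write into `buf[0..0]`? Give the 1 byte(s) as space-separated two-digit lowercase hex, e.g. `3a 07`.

seq:1 = 1 → 0x1 << 0 → word 0x01
len:4 = 2 → 0x2 << 1 → word 0x05
state:1 = 1 → 0x1 << 5 → word 0x25
kind:1 = 0 → 0x0 << 6 → word 0x25
addr_hi:1 = 1 → 0x1 << 7 → word 0xa5
word = 0xa5 → little-endian bytes:
  [0]=0xa5

a5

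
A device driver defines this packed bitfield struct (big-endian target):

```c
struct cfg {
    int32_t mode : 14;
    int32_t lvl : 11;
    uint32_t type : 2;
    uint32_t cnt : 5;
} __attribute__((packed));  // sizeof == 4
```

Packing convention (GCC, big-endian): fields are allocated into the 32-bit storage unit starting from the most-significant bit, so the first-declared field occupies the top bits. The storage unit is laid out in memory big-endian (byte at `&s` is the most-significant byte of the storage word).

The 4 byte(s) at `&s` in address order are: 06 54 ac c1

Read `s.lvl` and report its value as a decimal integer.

[0]=0x06 [1]=0x54 [2]=0xac [3]=0xc1 (big-endian) → word 0x0654acc1
mode [18+:14] = (word>>18) & 0x3fff = 405
lvl [7+:11] = (word>>7) & 0x7ff = 345  ←
type [5+:2] = (word>>5) & 0x3 = 2
cnt [0+:5] = (word>>0) & 0x1f = 1
lvl signed 11b, MSB=0: value = 345

345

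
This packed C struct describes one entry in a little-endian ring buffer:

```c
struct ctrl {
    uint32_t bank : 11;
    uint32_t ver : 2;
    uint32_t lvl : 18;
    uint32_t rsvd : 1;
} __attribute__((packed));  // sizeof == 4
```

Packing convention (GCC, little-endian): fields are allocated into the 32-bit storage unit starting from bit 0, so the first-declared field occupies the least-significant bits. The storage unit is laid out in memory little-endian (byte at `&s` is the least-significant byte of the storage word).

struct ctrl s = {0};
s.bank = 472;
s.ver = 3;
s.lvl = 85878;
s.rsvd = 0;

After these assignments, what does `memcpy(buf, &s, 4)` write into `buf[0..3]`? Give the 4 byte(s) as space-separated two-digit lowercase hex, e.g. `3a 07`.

bank (11b) val=472 bits=0x1d8 at bit 0: 0x000001d8
ver (2b) val=3 bits=0x3 at bit 11: 0x000019d8
lvl (18b) val=85878 bits=0x14f76 at bit 13: 0x29eed9d8
rsvd (1b) val=0 bits=0x0 at bit 31: 0x29eed9d8
word = 0x29eed9d8 → little-endian bytes:
  [0]=0xd8  [1]=0xd9  [2]=0xee  [3]=0x29

d8 d9 ee 29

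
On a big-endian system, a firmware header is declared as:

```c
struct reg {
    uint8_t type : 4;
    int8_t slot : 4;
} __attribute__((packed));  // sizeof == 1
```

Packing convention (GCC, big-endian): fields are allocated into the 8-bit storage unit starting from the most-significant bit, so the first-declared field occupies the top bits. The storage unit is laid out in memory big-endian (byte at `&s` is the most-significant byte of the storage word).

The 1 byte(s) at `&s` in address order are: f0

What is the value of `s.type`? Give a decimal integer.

15

[0]=0xf0 (big-endian) → word 0xf0
type [4+:4] = (word>>4) & 0xf = 15  ←
slot [0+:4] = (word>>0) & 0xf = 0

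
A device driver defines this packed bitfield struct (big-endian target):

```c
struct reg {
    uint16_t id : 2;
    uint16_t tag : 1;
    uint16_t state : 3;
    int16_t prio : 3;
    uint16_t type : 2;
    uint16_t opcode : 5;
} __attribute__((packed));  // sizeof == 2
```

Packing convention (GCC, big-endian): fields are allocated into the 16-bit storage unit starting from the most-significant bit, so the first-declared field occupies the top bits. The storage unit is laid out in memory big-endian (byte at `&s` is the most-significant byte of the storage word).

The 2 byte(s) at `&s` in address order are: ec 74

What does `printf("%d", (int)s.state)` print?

3

[0]=0xec [1]=0x74 (big-endian) → word 0xec74
id:2 @ bit 14 → (0xec74>>14)&0x3 = 0x3
tag:1 @ bit 13 → (0xec74>>13)&0x1 = 0x1
state:3 @ bit 10 → (0xec74>>10)&0x7 = 0x3  ←
prio:3 @ bit 7 → (0xec74>>7)&0x7 = 0x0
type:2 @ bit 5 → (0xec74>>5)&0x3 = 0x3
opcode:5 @ bit 0 → (0xec74>>0)&0x1f = 0x14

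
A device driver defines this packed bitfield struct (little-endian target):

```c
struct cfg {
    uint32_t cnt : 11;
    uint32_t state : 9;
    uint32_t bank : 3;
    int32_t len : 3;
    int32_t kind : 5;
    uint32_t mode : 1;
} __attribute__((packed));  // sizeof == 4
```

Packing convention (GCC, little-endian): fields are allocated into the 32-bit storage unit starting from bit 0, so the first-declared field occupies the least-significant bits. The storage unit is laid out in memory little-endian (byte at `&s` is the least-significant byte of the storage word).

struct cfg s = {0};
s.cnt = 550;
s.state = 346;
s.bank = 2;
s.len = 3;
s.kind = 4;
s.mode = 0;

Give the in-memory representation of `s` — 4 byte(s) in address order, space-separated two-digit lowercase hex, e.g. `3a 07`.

26 d2 aa 11

[0+:11] cnt=550 & 0x7ff = 0x226; word=0x00000226
[11+:9] state=346 & 0x1ff = 0x15a; word=0x000ad226
[20+:3] bank=2 & 0x7 = 0x2; word=0x002ad226
[23+:3] len=3 & 0x7 = 0x3; word=0x01aad226
[26+:5] kind=4 & 0x1f = 0x4; word=0x11aad226
[31+:1] mode=0 & 0x1 = 0x0; word=0x11aad226
word = 0x11aad226 → little-endian bytes:
  [0]=0x26  [1]=0xd2  [2]=0xaa  [3]=0x11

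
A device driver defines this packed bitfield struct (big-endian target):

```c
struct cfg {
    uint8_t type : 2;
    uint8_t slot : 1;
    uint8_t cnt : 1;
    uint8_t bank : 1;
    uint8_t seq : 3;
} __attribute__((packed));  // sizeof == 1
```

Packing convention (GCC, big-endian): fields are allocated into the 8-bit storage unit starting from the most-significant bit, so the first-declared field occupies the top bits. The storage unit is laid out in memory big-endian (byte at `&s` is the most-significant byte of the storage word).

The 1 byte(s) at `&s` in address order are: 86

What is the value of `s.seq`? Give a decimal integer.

6

[0]=0x86 (big-endian) → word 0x86
type [6+:2] = (word>>6) & 0x3 = 2
slot [5+:1] = (word>>5) & 0x1 = 0
cnt [4+:1] = (word>>4) & 0x1 = 0
bank [3+:1] = (word>>3) & 0x1 = 0
seq [0+:3] = (word>>0) & 0x7 = 6  ←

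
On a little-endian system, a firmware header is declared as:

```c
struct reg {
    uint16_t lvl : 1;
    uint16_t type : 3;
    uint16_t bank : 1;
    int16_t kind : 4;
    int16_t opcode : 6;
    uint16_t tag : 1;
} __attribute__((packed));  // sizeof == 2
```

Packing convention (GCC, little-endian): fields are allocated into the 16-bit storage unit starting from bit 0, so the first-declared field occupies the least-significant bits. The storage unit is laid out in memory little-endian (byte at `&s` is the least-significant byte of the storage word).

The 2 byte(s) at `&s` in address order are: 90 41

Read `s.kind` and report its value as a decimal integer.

-4

[0]=0x90 [1]=0x41 (little-endian) → word 0x4190
lvl:1 @ bit 0 → (0x4190>>0)&0x1 = 0x0
type:3 @ bit 1 → (0x4190>>1)&0x7 = 0x0
bank:1 @ bit 4 → (0x4190>>4)&0x1 = 0x1
kind:4 @ bit 5 → (0x4190>>5)&0xf = 0xc  ←
opcode:6 @ bit 9 → (0x4190>>9)&0x3f = 0x20
tag:1 @ bit 15 → (0x4190>>15)&0x1 = 0x0
kind signed 4b, MSB=1: 12 - 16 = -4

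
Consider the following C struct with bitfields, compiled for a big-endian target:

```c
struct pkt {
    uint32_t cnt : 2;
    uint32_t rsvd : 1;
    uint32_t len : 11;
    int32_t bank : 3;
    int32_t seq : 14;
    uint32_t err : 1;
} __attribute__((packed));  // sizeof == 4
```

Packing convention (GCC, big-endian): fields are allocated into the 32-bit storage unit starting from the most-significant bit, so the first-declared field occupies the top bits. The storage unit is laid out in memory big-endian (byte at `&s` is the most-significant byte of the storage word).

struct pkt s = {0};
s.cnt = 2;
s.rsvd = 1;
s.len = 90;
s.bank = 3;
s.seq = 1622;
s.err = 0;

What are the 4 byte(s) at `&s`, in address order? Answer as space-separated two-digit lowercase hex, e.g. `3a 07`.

[30+:2] cnt=2 & 0x3 = 0x2; word=0x80000000
[29+:1] rsvd=1 & 0x1 = 0x1; word=0xa0000000
[18+:11] len=90 & 0x7ff = 0x5a; word=0xa1680000
[15+:3] bank=3 & 0x7 = 0x3; word=0xa1698000
[1+:14] seq=1622 & 0x3fff = 0x656; word=0xa1698cac
[0+:1] err=0 & 0x1 = 0x0; word=0xa1698cac
word = 0xa1698cac → big-endian bytes:
  [0]=0xa1  [1]=0x69  [2]=0x8c  [3]=0xac

a1 69 8c ac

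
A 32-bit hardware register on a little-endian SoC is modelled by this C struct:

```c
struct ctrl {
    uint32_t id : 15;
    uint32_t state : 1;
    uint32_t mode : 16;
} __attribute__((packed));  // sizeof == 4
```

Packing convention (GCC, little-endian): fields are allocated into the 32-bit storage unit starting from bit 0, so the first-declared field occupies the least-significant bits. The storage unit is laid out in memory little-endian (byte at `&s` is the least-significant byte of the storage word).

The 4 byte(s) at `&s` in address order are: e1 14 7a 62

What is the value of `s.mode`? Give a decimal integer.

[0]=0xe1 [1]=0x14 [2]=0x7a [3]=0x62 (little-endian) → word 0x627a14e1
id:15 @ bit 0 → (0x627a14e1>>0)&0x7fff = 0x14e1
state:1 @ bit 15 → (0x627a14e1>>15)&0x1 = 0x0
mode:16 @ bit 16 → (0x627a14e1>>16)&0xffff = 0x627a  ←

25210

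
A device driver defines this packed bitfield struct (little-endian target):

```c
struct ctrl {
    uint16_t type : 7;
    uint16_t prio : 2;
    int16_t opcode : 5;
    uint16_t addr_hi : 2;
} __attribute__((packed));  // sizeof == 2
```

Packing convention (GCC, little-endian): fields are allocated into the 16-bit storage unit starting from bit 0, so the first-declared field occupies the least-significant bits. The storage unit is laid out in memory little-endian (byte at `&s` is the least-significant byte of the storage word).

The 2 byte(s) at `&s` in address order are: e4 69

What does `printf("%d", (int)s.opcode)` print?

-12

[0]=0xe4 [1]=0x69 (little-endian) → word 0x69e4
type [0+:7] = (word>>0) & 0x7f = 100
prio [7+:2] = (word>>7) & 0x3 = 3
opcode [9+:5] = (word>>9) & 0x1f = 20  ←
addr_hi [14+:2] = (word>>14) & 0x3 = 1
opcode signed 5b, MSB=1: 20 - 32 = -12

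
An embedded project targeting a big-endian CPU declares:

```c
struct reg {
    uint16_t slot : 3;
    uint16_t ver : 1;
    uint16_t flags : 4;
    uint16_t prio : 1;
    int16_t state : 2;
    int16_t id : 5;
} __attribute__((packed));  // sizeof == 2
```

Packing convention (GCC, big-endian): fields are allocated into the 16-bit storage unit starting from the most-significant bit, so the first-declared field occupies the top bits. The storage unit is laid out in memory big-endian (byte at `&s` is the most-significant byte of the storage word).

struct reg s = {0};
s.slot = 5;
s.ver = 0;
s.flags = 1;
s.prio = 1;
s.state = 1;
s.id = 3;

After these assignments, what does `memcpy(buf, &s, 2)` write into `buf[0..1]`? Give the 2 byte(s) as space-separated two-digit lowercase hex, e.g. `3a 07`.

a1 a3

slot (3b) val=5 bits=0x5 at bit 13: 0xa000
ver (1b) val=0 bits=0x0 at bit 12: 0xa000
flags (4b) val=1 bits=0x1 at bit 8: 0xa100
prio (1b) val=1 bits=0x1 at bit 7: 0xa180
state (2b) val=1 bits=0x1 at bit 5: 0xa1a0
id (5b) val=3 bits=0x3 at bit 0: 0xa1a3
word = 0xa1a3 → big-endian bytes:
  [0]=0xa1  [1]=0xa3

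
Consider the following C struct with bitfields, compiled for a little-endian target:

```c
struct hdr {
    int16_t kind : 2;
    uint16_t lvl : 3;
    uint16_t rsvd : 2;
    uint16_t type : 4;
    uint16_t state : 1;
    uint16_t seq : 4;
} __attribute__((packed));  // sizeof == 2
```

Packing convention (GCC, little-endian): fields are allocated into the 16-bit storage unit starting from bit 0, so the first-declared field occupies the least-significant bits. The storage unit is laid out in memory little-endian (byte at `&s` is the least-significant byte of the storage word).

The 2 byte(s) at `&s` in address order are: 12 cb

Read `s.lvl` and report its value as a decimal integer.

[0]=0x12 [1]=0xcb (little-endian) → word 0xcb12
kind:2 @ bit 0 → (0xcb12>>0)&0x3 = 0x2
lvl:3 @ bit 2 → (0xcb12>>2)&0x7 = 0x4  ←
rsvd:2 @ bit 5 → (0xcb12>>5)&0x3 = 0x0
type:4 @ bit 7 → (0xcb12>>7)&0xf = 0x6
state:1 @ bit 11 → (0xcb12>>11)&0x1 = 0x1
seq:4 @ bit 12 → (0xcb12>>12)&0xf = 0xc

4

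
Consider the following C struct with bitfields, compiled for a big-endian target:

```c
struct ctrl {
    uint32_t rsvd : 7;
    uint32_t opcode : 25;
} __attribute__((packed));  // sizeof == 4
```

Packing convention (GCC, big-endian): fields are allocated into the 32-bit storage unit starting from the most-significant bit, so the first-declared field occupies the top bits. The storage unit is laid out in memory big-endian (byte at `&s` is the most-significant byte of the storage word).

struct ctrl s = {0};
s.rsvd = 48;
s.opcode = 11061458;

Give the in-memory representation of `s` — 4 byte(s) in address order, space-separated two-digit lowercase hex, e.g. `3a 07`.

rsvd:7 = 48 → 0x30 << 25 → word 0x60000000
opcode:25 = 11061458 → 0xa8c8d2 << 0 → word 0x60a8c8d2
word = 0x60a8c8d2 → big-endian bytes:
  [0]=0x60  [1]=0xa8  [2]=0xc8  [3]=0xd2

60 a8 c8 d2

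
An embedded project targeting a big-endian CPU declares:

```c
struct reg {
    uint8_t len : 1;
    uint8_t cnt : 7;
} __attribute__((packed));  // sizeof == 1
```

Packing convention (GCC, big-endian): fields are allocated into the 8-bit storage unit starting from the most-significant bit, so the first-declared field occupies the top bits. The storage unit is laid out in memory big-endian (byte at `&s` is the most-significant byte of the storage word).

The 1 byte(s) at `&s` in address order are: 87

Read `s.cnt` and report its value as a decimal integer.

[0]=0x87 (big-endian) → word 0x87
len [7+:1] = (word>>7) & 0x1 = 1
cnt [0+:7] = (word>>0) & 0x7f = 7  ←

7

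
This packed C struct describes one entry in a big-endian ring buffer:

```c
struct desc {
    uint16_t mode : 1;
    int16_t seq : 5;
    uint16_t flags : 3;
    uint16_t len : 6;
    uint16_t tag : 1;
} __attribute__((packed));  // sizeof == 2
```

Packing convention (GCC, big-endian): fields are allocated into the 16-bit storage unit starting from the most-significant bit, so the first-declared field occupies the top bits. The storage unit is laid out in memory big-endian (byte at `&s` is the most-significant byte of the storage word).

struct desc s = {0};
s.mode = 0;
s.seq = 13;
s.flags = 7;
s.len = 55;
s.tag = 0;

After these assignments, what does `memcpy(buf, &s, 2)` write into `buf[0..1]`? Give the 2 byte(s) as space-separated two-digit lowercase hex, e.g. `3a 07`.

[15+:1] mode=0 & 0x1 = 0x0; word=0x0000
[10+:5] seq=13 & 0x1f = 0xd; word=0x3400
[7+:3] flags=7 & 0x7 = 0x7; word=0x3780
[1+:6] len=55 & 0x3f = 0x37; word=0x37ee
[0+:1] tag=0 & 0x1 = 0x0; word=0x37ee
word = 0x37ee → big-endian bytes:
  [0]=0x37  [1]=0xee

37 ee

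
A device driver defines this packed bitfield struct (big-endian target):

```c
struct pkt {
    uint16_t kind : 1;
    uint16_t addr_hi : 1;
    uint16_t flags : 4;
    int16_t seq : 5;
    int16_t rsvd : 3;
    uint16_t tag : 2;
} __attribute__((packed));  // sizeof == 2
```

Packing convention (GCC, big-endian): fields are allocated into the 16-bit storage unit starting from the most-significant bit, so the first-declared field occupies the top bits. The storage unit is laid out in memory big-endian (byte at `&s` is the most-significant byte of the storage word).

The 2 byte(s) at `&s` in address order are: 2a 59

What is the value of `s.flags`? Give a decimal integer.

[0]=0x2a [1]=0x59 (big-endian) → word 0x2a59
kind [15+:1] = (word>>15) & 0x1 = 0
addr_hi [14+:1] = (word>>14) & 0x1 = 0
flags [10+:4] = (word>>10) & 0xf = 10  ←
seq [5+:5] = (word>>5) & 0x1f = 18
rsvd [2+:3] = (word>>2) & 0x7 = 6
tag [0+:2] = (word>>0) & 0x3 = 1

10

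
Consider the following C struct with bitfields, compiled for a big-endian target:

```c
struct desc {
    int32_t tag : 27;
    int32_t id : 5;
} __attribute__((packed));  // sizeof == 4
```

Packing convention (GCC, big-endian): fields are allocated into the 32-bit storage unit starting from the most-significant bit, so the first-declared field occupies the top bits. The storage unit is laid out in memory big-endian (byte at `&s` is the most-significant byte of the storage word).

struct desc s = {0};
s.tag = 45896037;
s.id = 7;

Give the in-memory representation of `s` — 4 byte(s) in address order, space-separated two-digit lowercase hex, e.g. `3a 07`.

[5+:27] tag=45896037 & 0x7ffffff = 0x2bc5165; word=0x578a2ca0
[0+:5] id=7 & 0x1f = 0x7; word=0x578a2ca7
word = 0x578a2ca7 → big-endian bytes:
  [0]=0x57  [1]=0x8a  [2]=0x2c  [3]=0xa7

57 8a 2c a7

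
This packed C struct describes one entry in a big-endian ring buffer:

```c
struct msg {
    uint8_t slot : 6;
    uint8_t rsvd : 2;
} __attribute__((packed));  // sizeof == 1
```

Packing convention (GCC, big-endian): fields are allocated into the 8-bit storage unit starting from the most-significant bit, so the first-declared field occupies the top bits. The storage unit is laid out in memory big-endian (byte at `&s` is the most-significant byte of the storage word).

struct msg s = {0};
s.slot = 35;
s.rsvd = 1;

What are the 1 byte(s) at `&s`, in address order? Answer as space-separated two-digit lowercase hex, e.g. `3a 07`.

slot (6b) val=35 bits=0x23 at bit 2: 0x8c
rsvd (2b) val=1 bits=0x1 at bit 0: 0x8d
word = 0x8d → big-endian bytes:
  [0]=0x8d

8d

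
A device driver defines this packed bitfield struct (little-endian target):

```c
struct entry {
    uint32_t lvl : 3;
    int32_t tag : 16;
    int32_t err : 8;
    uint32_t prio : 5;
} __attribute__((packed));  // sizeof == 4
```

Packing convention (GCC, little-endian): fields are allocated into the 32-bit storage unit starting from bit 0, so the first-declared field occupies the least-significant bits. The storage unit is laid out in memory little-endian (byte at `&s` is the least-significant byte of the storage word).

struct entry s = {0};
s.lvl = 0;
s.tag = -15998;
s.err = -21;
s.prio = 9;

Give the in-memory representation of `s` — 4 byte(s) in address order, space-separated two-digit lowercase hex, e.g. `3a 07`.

10 0c 5e 4f

lvl (3b) val=0 bits=0x0 at bit 0: 0x00000000
tag (16b) val=-15998 bits=0xc182 at bit 3: 0x00060c10
err (8b) val=-21 bits=0xeb at bit 19: 0x075e0c10
prio (5b) val=9 bits=0x9 at bit 27: 0x4f5e0c10
word = 0x4f5e0c10 → little-endian bytes:
  [0]=0x10  [1]=0x0c  [2]=0x5e  [3]=0x4f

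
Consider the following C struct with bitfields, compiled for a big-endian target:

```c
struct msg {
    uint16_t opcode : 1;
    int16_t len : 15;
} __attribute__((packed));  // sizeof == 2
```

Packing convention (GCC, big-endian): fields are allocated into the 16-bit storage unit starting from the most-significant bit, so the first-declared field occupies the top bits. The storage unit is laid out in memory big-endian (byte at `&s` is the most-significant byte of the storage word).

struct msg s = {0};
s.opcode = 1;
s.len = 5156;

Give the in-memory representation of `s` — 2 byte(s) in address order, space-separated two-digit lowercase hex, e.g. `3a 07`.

[15+:1] opcode=1 & 0x1 = 0x1; word=0x8000
[0+:15] len=5156 & 0x7fff = 0x1424; word=0x9424
word = 0x9424 → big-endian bytes:
  [0]=0x94  [1]=0x24

94 24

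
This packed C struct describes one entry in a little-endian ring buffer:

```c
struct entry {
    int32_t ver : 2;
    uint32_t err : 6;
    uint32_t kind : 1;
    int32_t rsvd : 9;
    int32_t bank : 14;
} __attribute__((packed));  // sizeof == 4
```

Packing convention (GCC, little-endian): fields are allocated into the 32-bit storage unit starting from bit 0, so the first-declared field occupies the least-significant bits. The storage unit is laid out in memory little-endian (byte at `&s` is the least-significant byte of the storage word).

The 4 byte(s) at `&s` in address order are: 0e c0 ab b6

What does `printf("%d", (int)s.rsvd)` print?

[0]=0x0e [1]=0xc0 [2]=0xab [3]=0xb6 (little-endian) → word 0xb6abc00e
ver [0+:2] = (word>>0) & 0x3 = 2
err [2+:6] = (word>>2) & 0x3f = 3
kind [8+:1] = (word>>8) & 0x1 = 0
rsvd [9+:9] = (word>>9) & 0x1ff = 480  ←
bank [18+:14] = (word>>18) & 0x3fff = 11690
rsvd signed 9b, MSB=1: 480 - 512 = -32

-32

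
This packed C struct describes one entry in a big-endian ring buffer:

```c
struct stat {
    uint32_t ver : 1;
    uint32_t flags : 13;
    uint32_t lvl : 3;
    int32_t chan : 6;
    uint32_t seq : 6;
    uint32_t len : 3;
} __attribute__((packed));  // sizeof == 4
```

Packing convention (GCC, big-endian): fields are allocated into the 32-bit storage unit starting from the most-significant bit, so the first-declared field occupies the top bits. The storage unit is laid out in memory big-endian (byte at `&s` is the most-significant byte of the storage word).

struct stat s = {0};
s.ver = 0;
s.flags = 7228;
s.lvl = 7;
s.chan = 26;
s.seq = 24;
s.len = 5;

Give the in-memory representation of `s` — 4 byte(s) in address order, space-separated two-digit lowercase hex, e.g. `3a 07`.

ver (1b) val=0 bits=0x0 at bit 31: 0x00000000
flags (13b) val=7228 bits=0x1c3c at bit 18: 0x70f00000
lvl (3b) val=7 bits=0x7 at bit 15: 0x70f38000
chan (6b) val=26 bits=0x1a at bit 9: 0x70f3b400
seq (6b) val=24 bits=0x18 at bit 3: 0x70f3b4c0
len (3b) val=5 bits=0x5 at bit 0: 0x70f3b4c5
word = 0x70f3b4c5 → big-endian bytes:
  [0]=0x70  [1]=0xf3  [2]=0xb4  [3]=0xc5

70 f3 b4 c5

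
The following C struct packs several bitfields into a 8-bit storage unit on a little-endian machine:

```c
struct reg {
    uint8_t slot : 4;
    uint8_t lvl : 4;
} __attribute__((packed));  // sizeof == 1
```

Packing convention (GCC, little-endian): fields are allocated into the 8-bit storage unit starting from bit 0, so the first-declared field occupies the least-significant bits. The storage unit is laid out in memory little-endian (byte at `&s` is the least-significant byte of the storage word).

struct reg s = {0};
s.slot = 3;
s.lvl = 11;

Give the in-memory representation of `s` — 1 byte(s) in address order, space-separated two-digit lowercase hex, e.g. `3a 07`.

b3

slot (4b) val=3 bits=0x3 at bit 0: 0x03
lvl (4b) val=11 bits=0xb at bit 4: 0xb3
word = 0xb3 → little-endian bytes:
  [0]=0xb3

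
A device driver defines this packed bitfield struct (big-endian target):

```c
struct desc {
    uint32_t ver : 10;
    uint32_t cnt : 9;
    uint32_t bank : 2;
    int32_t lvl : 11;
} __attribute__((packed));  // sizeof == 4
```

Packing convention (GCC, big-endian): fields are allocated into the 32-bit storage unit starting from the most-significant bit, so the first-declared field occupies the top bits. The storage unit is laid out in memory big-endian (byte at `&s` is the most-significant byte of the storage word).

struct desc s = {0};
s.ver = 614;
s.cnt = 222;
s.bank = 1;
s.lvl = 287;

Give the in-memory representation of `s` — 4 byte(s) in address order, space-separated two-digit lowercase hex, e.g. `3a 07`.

ver:10 = 614 → 0x266 << 22 → word 0x99800000
cnt:9 = 222 → 0xde << 13 → word 0x999bc000
bank:2 = 1 → 0x1 << 11 → word 0x999bc800
lvl:11 = 287 → 0x11f << 0 → word 0x999bc91f
word = 0x999bc91f → big-endian bytes:
  [0]=0x99  [1]=0x9b  [2]=0xc9  [3]=0x1f

99 9b c9 1f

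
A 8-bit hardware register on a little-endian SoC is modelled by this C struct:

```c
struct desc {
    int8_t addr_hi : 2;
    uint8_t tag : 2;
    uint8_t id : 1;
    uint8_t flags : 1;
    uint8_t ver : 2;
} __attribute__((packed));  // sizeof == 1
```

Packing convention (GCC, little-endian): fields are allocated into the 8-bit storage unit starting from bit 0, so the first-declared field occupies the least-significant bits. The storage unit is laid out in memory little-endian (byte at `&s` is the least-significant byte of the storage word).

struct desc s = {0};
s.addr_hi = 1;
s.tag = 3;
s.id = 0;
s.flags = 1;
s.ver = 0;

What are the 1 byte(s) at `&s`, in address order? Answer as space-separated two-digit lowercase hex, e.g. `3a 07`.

2d

[0+:2] addr_hi=1 & 0x3 = 0x1; word=0x01
[2+:2] tag=3 & 0x3 = 0x3; word=0x0d
[4+:1] id=0 & 0x1 = 0x0; word=0x0d
[5+:1] flags=1 & 0x1 = 0x1; word=0x2d
[6+:2] ver=0 & 0x3 = 0x0; word=0x2d
word = 0x2d → little-endian bytes:
  [0]=0x2d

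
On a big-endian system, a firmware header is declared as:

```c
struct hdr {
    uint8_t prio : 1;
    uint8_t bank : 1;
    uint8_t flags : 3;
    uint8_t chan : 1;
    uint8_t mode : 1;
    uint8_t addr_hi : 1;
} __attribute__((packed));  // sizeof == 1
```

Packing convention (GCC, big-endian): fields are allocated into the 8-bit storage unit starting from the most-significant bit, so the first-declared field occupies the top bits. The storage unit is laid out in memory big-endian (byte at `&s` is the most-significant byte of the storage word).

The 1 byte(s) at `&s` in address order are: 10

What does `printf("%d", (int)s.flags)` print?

2

[0]=0x10 (big-endian) → word 0x10
prio [7+:1] = (word>>7) & 0x1 = 0
bank [6+:1] = (word>>6) & 0x1 = 0
flags [3+:3] = (word>>3) & 0x7 = 2  ←
chan [2+:1] = (word>>2) & 0x1 = 0
mode [1+:1] = (word>>1) & 0x1 = 0
addr_hi [0+:1] = (word>>0) & 0x1 = 0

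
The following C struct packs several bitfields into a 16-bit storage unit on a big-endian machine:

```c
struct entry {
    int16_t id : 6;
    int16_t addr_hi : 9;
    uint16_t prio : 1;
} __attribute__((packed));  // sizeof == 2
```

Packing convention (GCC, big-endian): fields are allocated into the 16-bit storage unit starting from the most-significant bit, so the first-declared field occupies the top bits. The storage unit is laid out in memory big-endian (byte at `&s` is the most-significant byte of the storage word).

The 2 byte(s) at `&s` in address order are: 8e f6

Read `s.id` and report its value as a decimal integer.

[0]=0x8e [1]=0xf6 (big-endian) → word 0x8ef6
id:6 @ bit 10 → (0x8ef6>>10)&0x3f = 0x23  ←
addr_hi:9 @ bit 1 → (0x8ef6>>1)&0x1ff = 0x17b
prio:1 @ bit 0 → (0x8ef6>>0)&0x1 = 0x0
id signed 6b, MSB=1: 35 - 64 = -29

-29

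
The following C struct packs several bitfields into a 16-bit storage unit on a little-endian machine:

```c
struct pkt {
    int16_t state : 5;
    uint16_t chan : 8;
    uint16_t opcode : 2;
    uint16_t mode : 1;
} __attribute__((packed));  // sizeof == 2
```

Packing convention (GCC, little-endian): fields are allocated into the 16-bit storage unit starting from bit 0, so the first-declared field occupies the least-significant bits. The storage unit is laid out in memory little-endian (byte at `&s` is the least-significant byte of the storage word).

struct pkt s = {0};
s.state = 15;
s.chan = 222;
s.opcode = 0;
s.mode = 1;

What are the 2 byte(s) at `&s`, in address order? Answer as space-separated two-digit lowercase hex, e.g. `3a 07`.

cf 9b

state:5 = 15 → 0xf << 0 → word 0x000f
chan:8 = 222 → 0xde << 5 → word 0x1bcf
opcode:2 = 0 → 0x0 << 13 → word 0x1bcf
mode:1 = 1 → 0x1 << 15 → word 0x9bcf
word = 0x9bcf → little-endian bytes:
  [0]=0xcf  [1]=0x9b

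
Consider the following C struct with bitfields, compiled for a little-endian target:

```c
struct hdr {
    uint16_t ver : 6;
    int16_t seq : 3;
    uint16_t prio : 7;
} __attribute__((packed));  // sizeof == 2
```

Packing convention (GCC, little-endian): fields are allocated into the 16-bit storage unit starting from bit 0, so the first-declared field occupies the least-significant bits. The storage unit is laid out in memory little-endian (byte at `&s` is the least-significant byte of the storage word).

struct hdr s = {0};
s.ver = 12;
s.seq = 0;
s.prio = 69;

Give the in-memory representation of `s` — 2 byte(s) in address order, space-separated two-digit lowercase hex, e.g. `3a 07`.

0c 8a

[0+:6] ver=12 & 0x3f = 0xc; word=0x000c
[6+:3] seq=0 & 0x7 = 0x0; word=0x000c
[9+:7] prio=69 & 0x7f = 0x45; word=0x8a0c
word = 0x8a0c → little-endian bytes:
  [0]=0x0c  [1]=0x8a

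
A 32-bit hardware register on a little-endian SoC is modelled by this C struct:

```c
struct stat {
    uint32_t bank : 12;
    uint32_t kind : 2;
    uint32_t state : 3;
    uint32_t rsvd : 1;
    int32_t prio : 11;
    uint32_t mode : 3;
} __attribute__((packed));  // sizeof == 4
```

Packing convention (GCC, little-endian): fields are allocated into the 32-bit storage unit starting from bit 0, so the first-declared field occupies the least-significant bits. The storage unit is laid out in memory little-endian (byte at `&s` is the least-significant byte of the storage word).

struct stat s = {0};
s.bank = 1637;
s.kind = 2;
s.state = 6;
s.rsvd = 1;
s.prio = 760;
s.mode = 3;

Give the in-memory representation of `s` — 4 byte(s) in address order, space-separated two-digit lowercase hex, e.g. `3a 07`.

bank (12b) val=1637 bits=0x665 at bit 0: 0x00000665
kind (2b) val=2 bits=0x2 at bit 12: 0x00002665
state (3b) val=6 bits=0x6 at bit 14: 0x0001a665
rsvd (1b) val=1 bits=0x1 at bit 17: 0x0003a665
prio (11b) val=760 bits=0x2f8 at bit 18: 0x0be3a665
mode (3b) val=3 bits=0x3 at bit 29: 0x6be3a665
word = 0x6be3a665 → little-endian bytes:
  [0]=0x65  [1]=0xa6  [2]=0xe3  [3]=0x6b

65 a6 e3 6b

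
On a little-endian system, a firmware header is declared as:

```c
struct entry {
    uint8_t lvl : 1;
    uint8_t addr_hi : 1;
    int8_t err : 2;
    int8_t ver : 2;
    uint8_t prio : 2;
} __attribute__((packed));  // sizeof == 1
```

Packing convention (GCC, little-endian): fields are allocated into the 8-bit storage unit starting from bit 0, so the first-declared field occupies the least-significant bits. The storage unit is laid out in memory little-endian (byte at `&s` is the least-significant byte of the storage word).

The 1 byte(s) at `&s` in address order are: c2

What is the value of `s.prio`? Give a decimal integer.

[0]=0xc2 (little-endian) → word 0xc2
lvl [0+:1] = (word>>0) & 0x1 = 0
addr_hi [1+:1] = (word>>1) & 0x1 = 1
err [2+:2] = (word>>2) & 0x3 = 0
ver [4+:2] = (word>>4) & 0x3 = 0
prio [6+:2] = (word>>6) & 0x3 = 3  ←

3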